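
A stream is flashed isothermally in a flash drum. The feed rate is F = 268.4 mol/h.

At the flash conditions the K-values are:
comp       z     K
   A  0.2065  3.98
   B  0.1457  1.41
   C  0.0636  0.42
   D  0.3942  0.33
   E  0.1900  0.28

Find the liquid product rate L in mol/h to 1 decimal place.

Rachford–Rice: g(ψ) = Σ zᵢ(Kᵢ−1)/(1+ψ(Kᵢ−1)) = 0.
Check two-phase: ΣzᵢKᵢ = 1.2373 > 1 and Σzᵢ/Kᵢ = 2.1798 > 1, so g(0) = 0.2373 > 0 and g(1) = -1.1798 < 0.
Iterate (Newton) starting at ψ = 0.5:
  ψ = 0.5000: g = -0.36616, g' = -0.9957 → ψ = 0.1323
  ψ = 0.1323: g = 0.01712, g' = -1.3240 → ψ = 0.1452
  ψ = 0.1452: g = 0.00028, g' = -1.2807 → ψ = 0.1454
Converged at ψ = 0.1454.
Then V = ψ·F = 0.1454·268.4 = 39.0 mol/h and L = F − V = 229.4 mol/h.

L = 229.4 mol/h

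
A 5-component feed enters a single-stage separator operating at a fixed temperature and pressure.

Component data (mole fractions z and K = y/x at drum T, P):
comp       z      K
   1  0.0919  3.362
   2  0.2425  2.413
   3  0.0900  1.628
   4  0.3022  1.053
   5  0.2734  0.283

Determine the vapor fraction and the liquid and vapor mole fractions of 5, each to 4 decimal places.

ψ = 0.5819, x_5 = 0.4692, y_5 = 0.1328

Rachford–Rice: g(ψ) = Σ zᵢ(Kᵢ−1)/(1+ψ(Kᵢ−1)) = 0.
Check two-phase: ΣzᵢKᵢ = 1.4362 > 1 and Σzᵢ/Kᵢ = 1.4362 > 1, so g(0) = 0.4362 > 0 and g(1) = -0.4362 < 0.
Newton–Raphson from ψ = 0.5:
  ψ = 0.5000: g = 0.05336, g' = -0.6369 → ψ = 0.5838
  ψ = 0.5838: g = -0.00123, g' = -0.6715 → ψ = 0.5819
Converged at ψ = 0.5819.
Compositions from xᵢ = zᵢ/(1+ψ(Kᵢ−1)), yᵢ = Kᵢxᵢ:
  1: x = 0.0387, y = 0.1301
  2: x = 0.1331, y = 0.3211
  3: x = 0.0659, y = 0.1073
  4: x = 0.2932, y = 0.3087
  5: x = 0.4692, y = 0.1328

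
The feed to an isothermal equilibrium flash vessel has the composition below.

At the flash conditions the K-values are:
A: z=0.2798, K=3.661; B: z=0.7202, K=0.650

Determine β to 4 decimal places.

β = 0.5288

Rachford–Rice: g(β) = Σ zᵢ(Kᵢ−1)/(1+β(Kᵢ−1)) = 0.
Check two-phase: ΣzᵢKᵢ = 1.4925 > 1 and Σzᵢ/Kᵢ = 1.1844 > 1, so g(0) = 0.4925 > 0 and g(1) = -0.1844 < 0.
Binary case is linear: z₁(K₁−1)(1+β(K₂−1)) + z₂(K₂−1)(1+β(K₁−1)) = 0
⇒ β = [z₁(K₁−1)+z₂(K₂−1)] / [−(K₁−1)(K₂−1)] = 0.49248/0.93135 = 0.5288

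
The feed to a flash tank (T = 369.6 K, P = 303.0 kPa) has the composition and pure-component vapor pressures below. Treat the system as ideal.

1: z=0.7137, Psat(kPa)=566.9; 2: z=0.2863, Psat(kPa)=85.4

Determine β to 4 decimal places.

β = 0.6651

Raoult's law: Kᵢ = Pᵢˢᵃᵗ/P = Pᵢˢᵃᵗ/303.0.
  K_1 = 566.9/303.0 = 1.870957, K_2 = 85.4/303.0 = 0.281848
Rachford–Rice: g(β) = Σ zᵢ(Kᵢ−1)/(1+β(Kᵢ−1)) = 0.
g(0) = ΣzᵢKᵢ − 1 = 0.4160 and g(1) = 1 − Σzᵢ/Kᵢ = -0.3973, so a root lies in (0, 1).
Iterate (Newton) starting at β = 0.5:
  β = 0.5000: g = 0.11223, g' = -0.6222 → β = 0.6804
  β = 0.6804: g = -0.01175, g' = -0.7781 → β = 0.6653
  β = 0.6653: g = -0.00015, g' = -0.7584 → β = 0.6651
Converged at β = 0.6651.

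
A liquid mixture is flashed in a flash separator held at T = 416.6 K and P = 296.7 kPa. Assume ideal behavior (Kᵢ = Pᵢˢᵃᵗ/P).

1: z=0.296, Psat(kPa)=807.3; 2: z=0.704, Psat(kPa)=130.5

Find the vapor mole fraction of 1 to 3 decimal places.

y_1 = 0.668

Raoult's law: Kᵢ = Pᵢˢᵃᵗ/P = Pᵢˢᵃᵗ/296.7.
  K_1 = 807.3/296.7 = 2.72093, K_2 = 130.5/296.7 = 0.43984
Material balance + equilibrium reduce to Σ zᵢ(Kᵢ−1)/(1+ψ(Kᵢ−1)) = 0.
g(0) = ΣzᵢKᵢ − 1 = 0.115 and g(1) = 1 − Σzᵢ/Kᵢ = -0.709, so a root lies in (0, 1).
Newton–Raphson from ψ = 0.5:
  ψ = 0.500: g = -0.2740, g' = -0.679 → ψ = 0.097
  ψ = 0.097: g = 0.0197, g' = -0.891 → ψ = 0.119
Converged at ψ = 0.119.
Compositions from xᵢ = zᵢ/(1+ψ(Kᵢ−1)), yᵢ = Kᵢxᵢ:
  1: x = 0.246, y = 0.668
  2: x = 0.754, y = 0.332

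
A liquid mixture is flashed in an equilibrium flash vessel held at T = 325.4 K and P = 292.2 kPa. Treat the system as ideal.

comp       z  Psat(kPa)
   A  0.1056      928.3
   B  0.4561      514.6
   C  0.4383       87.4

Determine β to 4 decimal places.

Raoult's law: Kᵢ = Pᵢˢᵃᵗ/P = Pᵢˢᵃᵗ/292.2.
  K_A = 928.3/292.2 = 3.176934, K_B = 514.6/292.2 = 1.761123, K_C = 87.4/292.2 = 0.299110
Newton–Raphson from β = 0.66:
  β = 0.6600: g = -0.24622, g' = -0.9469 → β = 0.4000
  β = 0.4000: g = -0.03784, g' = -0.7140 → β = 0.3470
  β = 0.3470: g = -0.00032, g' = -0.7037 → β = 0.3465
Converged at β = 0.3465.

β = 0.3465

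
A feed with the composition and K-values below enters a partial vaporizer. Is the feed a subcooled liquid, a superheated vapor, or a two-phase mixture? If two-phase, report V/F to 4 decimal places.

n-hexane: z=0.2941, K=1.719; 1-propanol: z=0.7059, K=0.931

ΣzᵢKᵢ = 1.1628; Σzᵢ/Kᵢ = 0.9293.
Since Σzᵢ/Kᵢ < 1 the mixture is above its dew point — single vapor phase.

superheated vapor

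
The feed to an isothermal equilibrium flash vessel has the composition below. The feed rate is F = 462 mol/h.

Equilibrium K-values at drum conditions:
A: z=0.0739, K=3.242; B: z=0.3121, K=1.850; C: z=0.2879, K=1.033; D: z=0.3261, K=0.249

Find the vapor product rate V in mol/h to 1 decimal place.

V = 141.6 mol/h

Rachford–Rice: g(ψ) = Σ zᵢ(Kᵢ−1)/(1+ψ(Kᵢ−1)) = 0.
Feasibility: ΣzᵢKᵢ = 1.1956, Σzᵢ/Kᵢ = 1.7798 — both > 1, two phases present.
Newton iteration, ψ⁰ = 0.5:
  ψ = 0.5000: g = -0.11853, g' = -0.6655 → ψ = 0.3219
  ψ = 0.3219: g = -0.00905, g' = -0.5845 → ψ = 0.3064
Converged at ψ = 0.3064.
Then V = ψ·F = 0.3064·462 = 141.6 mol/h and L = F − V = 320.4 mol/h.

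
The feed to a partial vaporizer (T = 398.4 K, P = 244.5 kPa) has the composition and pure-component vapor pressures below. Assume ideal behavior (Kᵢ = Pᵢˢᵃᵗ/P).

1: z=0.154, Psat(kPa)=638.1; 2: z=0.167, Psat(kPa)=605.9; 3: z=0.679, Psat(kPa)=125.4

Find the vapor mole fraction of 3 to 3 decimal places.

y_3 = 0.390

Raoult's law: Kᵢ = Pᵢˢᵃᵗ/P = Pᵢˢᵃᵗ/244.5.
  K_1 = 638.1/244.5 = 2.60982, K_2 = 605.9/244.5 = 2.47812, K_3 = 125.4/244.5 = 0.51288
Material balance + equilibrium reduce to Σ zᵢ(Kᵢ−1)/(1+V/F(Kᵢ−1)) = 0.
Feasibility: ΣzᵢKᵢ = 1.164, Σzᵢ/Kᵢ = 1.450 — both > 1, two phases present.
Iterate (Newton) starting at V/F = 0.7:
  V/F = 0.700: g = -0.2640, g' = -0.547 → V/F = 0.218
Converged at V/F = 0.218.
Compositions from xᵢ = zᵢ/(1+V/F(Kᵢ−1)), yᵢ = Kᵢxᵢ:
  1: x = 0.114, y = 0.297
  2: x = 0.126, y = 0.313
  3: x = 0.760, y = 0.390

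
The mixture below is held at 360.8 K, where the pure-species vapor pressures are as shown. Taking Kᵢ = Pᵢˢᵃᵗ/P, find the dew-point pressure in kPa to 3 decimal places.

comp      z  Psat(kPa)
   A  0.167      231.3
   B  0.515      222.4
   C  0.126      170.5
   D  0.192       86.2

At the dew point ψ → 1, so Σzᵢ/Kᵢ = 1 with Kᵢ = Pᵢˢᵃᵗ/P ⇒ 1/P = Σzᵢ/Pᵢˢᵃᵗ.
1/P = 0.167/231.3 + 0.515/222.4 + 0.126/170.5 + 0.192/86.2 = 0.006004 ⇒ P = 166.555 kPa

Pdew = 166.555 kPa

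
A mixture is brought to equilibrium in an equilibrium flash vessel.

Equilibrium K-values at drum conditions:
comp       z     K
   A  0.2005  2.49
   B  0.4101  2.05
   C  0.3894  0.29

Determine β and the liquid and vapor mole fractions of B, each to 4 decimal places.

β = 0.5304, x_B = 0.2634, y_B = 0.5400

Material balance + equilibrium reduce to Σ zᵢ(Kᵢ−1)/(1+β(Kᵢ−1)) = 0.
Feasibility: ΣzᵢKᵢ = 1.4529, Σzᵢ/Kᵢ = 1.6233 — both > 1, two phases present.
Newton iteration, β⁰ = 0.62:
  β = 0.6200: g = -0.07778, g' = -0.9125 → β = 0.5348
  β = 0.5348: g = -0.00367, g' = -0.8334 → β = 0.5304
Converged at β = 0.5304.
Compositions from xᵢ = zᵢ/(1+β(Kᵢ−1)), yᵢ = Kᵢxᵢ:
  A: x = 0.1120, y = 0.2789
  B: x = 0.2634, y = 0.5400
  C: x = 0.6246, y = 0.1811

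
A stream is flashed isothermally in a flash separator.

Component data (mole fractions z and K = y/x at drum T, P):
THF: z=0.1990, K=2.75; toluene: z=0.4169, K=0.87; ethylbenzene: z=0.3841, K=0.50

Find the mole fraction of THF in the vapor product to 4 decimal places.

Rachford–Rice: g(V/F) = Σ zᵢ(Kᵢ−1)/(1+V/F(Kᵢ−1)) = 0.
g(0) = ΣzᵢKᵢ − 1 = 0.1020 and g(1) = 1 − Σzᵢ/Kᵢ = -0.3198, so a root lies in (0, 1).
Newton iteration, V/F⁰ = 0.45:
  V/F = 0.4500: g = -0.11055, g' = -0.3586 → V/F = 0.1417
  V/F = 0.1417: g = 0.01715, g' = -0.5099 → V/F = 0.1753
  V/F = 0.1753: g = 0.00052, g' = -0.4796 → V/F = 0.1764
Converged at V/F = 0.1764.
Compositions from xᵢ = zᵢ/(1+V/F(Kᵢ−1)), yᵢ = Kᵢxᵢ:
  THF: x = 0.1521, y = 0.4182
  toluene: x = 0.4267, y = 0.3712
  ethylbenzene: x = 0.4213, y = 0.2106

y_THF = 0.4182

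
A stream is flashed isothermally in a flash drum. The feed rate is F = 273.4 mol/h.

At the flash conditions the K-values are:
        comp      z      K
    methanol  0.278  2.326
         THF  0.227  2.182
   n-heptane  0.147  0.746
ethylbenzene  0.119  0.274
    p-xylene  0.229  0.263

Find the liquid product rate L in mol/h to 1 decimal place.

L = 156.5 mol/h

Rachford–Rice: g(ψ) = Σ zᵢ(Kᵢ−1)/(1+ψ(Kᵢ−1)) = 0.
Check two-phase: ΣzᵢKᵢ = 1.344 > 1 and Σzᵢ/Kᵢ = 1.726 > 1, so g(0) = 0.344 > 0 and g(1) = -0.726 < 0.
Iterate (Newton) starting at ψ = 0.36:
  ψ = 0.360: g = 0.0500, g' = -0.737 → ψ = 0.428
  ψ = 0.428: g = -0.0003, g' = -0.748 → ψ = 0.427
Converged at ψ = 0.427.
Then V = ψ·F = 0.4274·273.4 = 116.9 mol/h and L = F − V = 156.5 mol/h.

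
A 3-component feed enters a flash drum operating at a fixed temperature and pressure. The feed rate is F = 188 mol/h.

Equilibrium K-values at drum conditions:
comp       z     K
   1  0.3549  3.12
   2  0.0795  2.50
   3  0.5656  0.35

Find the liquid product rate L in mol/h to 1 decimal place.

Rachford–Rice: g(ψ) = Σ zᵢ(Kᵢ−1)/(1+ψ(Kᵢ−1)) = 0.
Check two-phase: ΣzᵢKᵢ = 1.5040 > 1 and Σzᵢ/Kᵢ = 1.7616 > 1, so g(0) = 0.5040 > 0 and g(1) = -0.7616 < 0.
Iterate (Newton) starting at ψ = 0.5:
  ψ = 0.5000: g = -0.11127, g' = -0.9588 → ψ = 0.3839
  ψ = 0.3839: g = 0.00055, g' = -0.9811 → ψ = 0.3845
Converged at ψ = 0.3845.
Then V = ψ·F = 0.3845·188 = 72.3 mol/h and L = F − V = 115.7 mol/h.

L = 115.7 mol/h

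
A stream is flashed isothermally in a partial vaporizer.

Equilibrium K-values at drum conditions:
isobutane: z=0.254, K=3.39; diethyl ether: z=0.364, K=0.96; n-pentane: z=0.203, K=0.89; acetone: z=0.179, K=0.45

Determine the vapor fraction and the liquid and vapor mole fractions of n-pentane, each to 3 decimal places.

ψ = 0.780, x_n-pentane = 0.222, y_n-pentane = 0.198

Material balance + equilibrium reduce to Σ zᵢ(Kᵢ−1)/(1+ψ(Kᵢ−1)) = 0.
g(0) = ΣzᵢKᵢ − 1 = 0.472 and g(1) = 1 − Σzᵢ/Kᵢ = -0.080, so a root lies in (0, 1).
Newton–Raphson from ψ = 0.5:
  ψ = 0.500: g = 0.1023, g' = -0.408 → ψ = 0.751
  ψ = 0.751: g = 0.0101, g' = -0.346 → ψ = 0.780
Converged at ψ = 0.780.
Compositions from xᵢ = zᵢ/(1+ψ(Kᵢ−1)), yᵢ = Kᵢxᵢ:
  isobutane: x = 0.089, y = 0.301
  diethyl ether: x = 0.376, y = 0.361
  n-pentane: x = 0.222, y = 0.198
  acetone: x = 0.314, y = 0.141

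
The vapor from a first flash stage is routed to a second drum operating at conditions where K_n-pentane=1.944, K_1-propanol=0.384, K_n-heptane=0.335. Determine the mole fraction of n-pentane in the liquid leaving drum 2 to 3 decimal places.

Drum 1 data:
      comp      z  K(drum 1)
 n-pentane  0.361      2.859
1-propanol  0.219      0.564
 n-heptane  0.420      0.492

Drum 1:
Material balance + equilibrium reduce to Σ zᵢ(Kᵢ−1)/(1+ψ₁(Kᵢ−1)) = 0.
Check two-phase: ΣzᵢKᵢ = 1.362 > 1 and Σzᵢ/Kᵢ = 1.368 > 1, so g(0) = 0.362 > 0 and g(1) = -0.368 < 0.
Newton–Raphson from ψ₁ = 0.39:
  ψ₁ = 0.390: g = 0.0079, g' = -0.648 → ψ₁ = 0.402
Converged at ψ₁ = 0.402.
Drum-1 compositions:
  n-pentane: x = 0.207, y = 0.590
  1-propanol: x = 0.266, y = 0.150
  n-heptane: x = 0.528, y = 0.260
Drum-2 feed = drum-1 vapor: z₂ = (0.5905, 0.1498, 0.2597).
Drum 2:
Rachford–Rice: g(ψ₂) = Σ zᵢ(Kᵢ−1)/(1+ψ₂(Kᵢ−1)) = 0.
g(0) = ΣzᵢKᵢ − 1 = 0.292 and g(1) = 1 − Σzᵢ/Kᵢ = -0.469, so a root lies in (0, 1).
Iterate (Newton) starting at ψ₂ = 0.5:
  ψ₂ = 0.500: g = -0.0134, g' = -0.619 → ψ₂ = 0.478
Converged at ψ₂ = 0.478.
  n-pentane: x = 0.407, y = 0.791
  1-propanol: x = 0.212, y = 0.082
  n-heptane: x = 0.381, y = 0.128

x_n-pentane (drum 2) = 0.407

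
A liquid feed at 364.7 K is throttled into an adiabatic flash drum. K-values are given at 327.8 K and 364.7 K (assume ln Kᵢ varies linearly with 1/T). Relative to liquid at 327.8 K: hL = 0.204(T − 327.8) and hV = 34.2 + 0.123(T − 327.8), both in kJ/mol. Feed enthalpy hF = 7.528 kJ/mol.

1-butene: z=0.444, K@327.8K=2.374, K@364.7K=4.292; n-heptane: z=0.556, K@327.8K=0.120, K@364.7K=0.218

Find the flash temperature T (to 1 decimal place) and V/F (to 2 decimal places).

T = 334.7 K, V/F = 0.18

Adiabatic flash: solve Rachford–Rice at each trial T, then check hF = ψ·hV(T) + (1−ψ)·hL(T).
  T = 327.8 K: K = (2.374, 0.120), RR gives ψ = 0.100, H_out = 3.416 kJ/mol
  T = 364.7 K: K = (4.292, 0.218), RR gives ψ = 0.399, H_out = 19.977 kJ/mol
  T = 346.2 K: K = (3.240, 0.164), RR gives ψ = 0.283, H_out = 13.012 kJ/mol
  T = 337.0 K: K = (2.785, 0.141), RR gives ψ = 0.205, H_out = 8.749 kJ/mol
  T = 332.4 K: K = (2.574, 0.130), RR gives ψ = 0.157, H_out = 6.259 kJ/mol
  T = 334.7 K: K = (2.678, 0.136), RR gives ψ = 0.182, H_out = 7.542 kJ/mol
Linear interpolation between T = 332.4 (H_out = 6.259) and T = 334.7 (H_out = 7.542) on hF = 7.528 gives T ≈ 334.7 K, at which ψ = 0.18.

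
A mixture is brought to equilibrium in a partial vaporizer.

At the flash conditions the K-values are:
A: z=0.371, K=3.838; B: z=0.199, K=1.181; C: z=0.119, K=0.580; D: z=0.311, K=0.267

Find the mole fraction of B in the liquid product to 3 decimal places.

x_B = 0.181

Rachford–Rice: g(ψ) = Σ zᵢ(Kᵢ−1)/(1+ψ(Kᵢ−1)) = 0.
Feasibility: ΣzᵢKᵢ = 1.811, Σzᵢ/Kᵢ = 1.635 — both > 1, two phases present.
Iterate (Newton) starting at ψ = 0.64:
  ψ = 0.640: g = -0.0916, g' = -1.014 → ψ = 0.550
  ψ = 0.550: g = -0.0027, g' = -0.966 → ψ = 0.547
Converged at ψ = 0.547.
Compositions from xᵢ = zᵢ/(1+ψ(Kᵢ−1)), yᵢ = Kᵢxᵢ:
  A: x = 0.145, y = 0.558
  B: x = 0.181, y = 0.214
  C: x = 0.154, y = 0.090
  D: x = 0.519, y = 0.139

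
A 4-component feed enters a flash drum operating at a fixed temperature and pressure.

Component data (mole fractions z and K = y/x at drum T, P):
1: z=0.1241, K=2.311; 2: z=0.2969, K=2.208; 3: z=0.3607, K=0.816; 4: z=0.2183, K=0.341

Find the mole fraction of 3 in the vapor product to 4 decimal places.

Material balance + equilibrium reduce to Σ zᵢ(Kᵢ−1)/(1+β(Kᵢ−1)) = 0.
Check two-phase: ΣzᵢKᵢ = 1.3111 > 1 and Σzᵢ/Kᵢ = 1.2704 > 1, so g(0) = 0.3111 > 0 and g(1) = -0.2704 < 0.
Newton–Raphson from β = 0.51:
  β = 0.5100: g = 0.02951, g' = -0.4725 → β = 0.5725
  β = 0.5725: g = -0.00021, g' = -0.4807 → β = 0.5720
Converged at β = 0.5720.
Compositions from xᵢ = zᵢ/(1+β(Kᵢ−1)), yᵢ = Kᵢxᵢ:
  1: x = 0.0709, y = 0.1639
  2: x = 0.1756, y = 0.3877
  3: x = 0.4031, y = 0.3290
  4: x = 0.3504, y = 0.1195

y_3 = 0.3290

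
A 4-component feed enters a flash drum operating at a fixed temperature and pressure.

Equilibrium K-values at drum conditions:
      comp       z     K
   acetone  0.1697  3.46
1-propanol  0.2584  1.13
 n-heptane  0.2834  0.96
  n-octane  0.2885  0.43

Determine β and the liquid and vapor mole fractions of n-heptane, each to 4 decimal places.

β = 0.4430, x_n-heptane = 0.2885, y_n-heptane = 0.2770

Newton iteration, β⁰ = 0.5:
  β = 0.5000: g = -0.02282, g' = -0.3942 → β = 0.4421
  β = 0.4421: g = 0.00035, g' = -0.4076 → β = 0.4430
Converged at β = 0.4430.
Compositions from xᵢ = zᵢ/(1+β(Kᵢ−1)), yᵢ = Kᵢxᵢ:
  acetone: x = 0.0812, y = 0.2810
  1-propanol: x = 0.2443, y = 0.2761
  n-heptane: x = 0.2885, y = 0.2770
  n-octane: x = 0.3860, y = 0.1660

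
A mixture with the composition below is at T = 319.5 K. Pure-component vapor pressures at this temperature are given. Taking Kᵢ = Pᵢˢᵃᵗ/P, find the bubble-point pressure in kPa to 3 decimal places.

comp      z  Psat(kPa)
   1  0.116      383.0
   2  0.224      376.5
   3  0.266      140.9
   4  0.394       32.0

At the bubble point ψ → 0, so ΣzᵢKᵢ = 1 with Kᵢ = Pᵢˢᵃᵗ/P ⇒ P = ΣzᵢPᵢˢᵃᵗ.
P = 0.116·383.0 + 0.224·376.5 + 0.266·140.9 + 0.394·32.0 = 178.851 kPa

Pbub = 178.851 kPa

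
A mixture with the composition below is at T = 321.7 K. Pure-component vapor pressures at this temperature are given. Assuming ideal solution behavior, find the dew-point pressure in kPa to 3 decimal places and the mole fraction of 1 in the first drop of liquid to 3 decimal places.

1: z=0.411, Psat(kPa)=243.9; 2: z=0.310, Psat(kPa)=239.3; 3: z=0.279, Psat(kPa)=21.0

Pdew = 61.477 kPa, x_1 = 0.104

At the dew point ψ → 1, so Σzᵢ/Kᵢ = 1 with Kᵢ = Pᵢˢᵃᵗ/P ⇒ 1/P = Σzᵢ/Pᵢˢᵃᵗ.
1/P = 0.411/243.9 + 0.310/239.3 + 0.279/21.0 = 0.016266 ⇒ P = 61.477 kPa
xᵢ = zᵢP/Pᵢˢᵃᵗ ⇒ x_1 = 0.411·61.477/243.9 = 0.104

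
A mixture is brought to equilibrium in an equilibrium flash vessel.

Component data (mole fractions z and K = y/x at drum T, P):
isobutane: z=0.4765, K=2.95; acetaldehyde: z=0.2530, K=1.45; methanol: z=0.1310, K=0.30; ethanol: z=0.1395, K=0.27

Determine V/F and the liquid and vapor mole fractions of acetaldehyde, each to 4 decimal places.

Rachford–Rice: g(V/F) = Σ zᵢ(Kᵢ−1)/(1+V/F(Kᵢ−1)) = 0.
g(0) = ΣzᵢKᵢ − 1 = 0.8495 and g(1) = 1 − Σzᵢ/Kᵢ = -0.2893, so a root lies in (0, 1).
Iterate (Newton) starting at V/F = 0.56:
  V/F = 0.5600: g = 0.21202, g' = -0.8330 → V/F = 0.8145
  V/F = 0.8145: g = -0.02222, g' = -1.0976 → V/F = 0.7943
  V/F = 0.7943: g = -0.00046, g' = -1.0534 → V/F = 0.7938
Converged at V/F = 0.7938.
Compositions from xᵢ = zᵢ/(1+V/F(Kᵢ−1)), yᵢ = Kᵢxᵢ:
  isobutane: x = 0.1870, y = 0.5517
  acetaldehyde: x = 0.1864, y = 0.2703
  methanol: x = 0.2948, y = 0.0885
  ethanol: x = 0.3317, y = 0.0896

V/F = 0.7938, x_acetaldehyde = 0.1864, y_acetaldehyde = 0.2703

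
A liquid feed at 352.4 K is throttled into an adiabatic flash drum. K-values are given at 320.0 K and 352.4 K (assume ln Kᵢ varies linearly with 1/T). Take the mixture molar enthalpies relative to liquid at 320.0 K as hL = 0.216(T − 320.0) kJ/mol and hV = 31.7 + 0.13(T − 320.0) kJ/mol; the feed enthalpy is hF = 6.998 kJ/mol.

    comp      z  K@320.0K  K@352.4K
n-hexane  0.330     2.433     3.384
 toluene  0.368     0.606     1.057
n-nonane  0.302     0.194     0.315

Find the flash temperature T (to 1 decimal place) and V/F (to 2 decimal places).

T = 325.7 K, V/F = 0.18

Adiabatic flash: solve Rachford–Rice at each trial T, then check hF = ψ·hV(T) + (1−ψ)·hL(T).
  T = 320.0 K: K = (2.433, 0.606, 0.194), RR gives ψ = 0.097, H_out = 3.089 kJ/mol
  T = 352.4 K: K = (3.384, 1.057, 0.315), RR gives ψ = 0.590, H_out = 24.058 kJ/mol
  T = 336.2 K: K = (2.892, 0.811, 0.250), RR gives ψ = 0.342, H_out = 13.873 kJ/mol
  T = 328.1 K: K = (2.658, 0.704, 0.221), RR gives ψ = 0.220, H_out = 8.585 kJ/mol
  T = 324.1 K: K = (2.546, 0.654, 0.207), RR gives ψ = 0.160, H_out = 5.908 kJ/mol
  T = 326.1 K: K = (2.602, 0.679, 0.214), RR gives ψ = 0.190, H_out = 7.254 kJ/mol
Linear interpolation between T = 324.1 (H_out = 5.908) and T = 326.1 (H_out = 7.254) on hF = 6.998 gives T ≈ 325.7 K, at which ψ = 0.18.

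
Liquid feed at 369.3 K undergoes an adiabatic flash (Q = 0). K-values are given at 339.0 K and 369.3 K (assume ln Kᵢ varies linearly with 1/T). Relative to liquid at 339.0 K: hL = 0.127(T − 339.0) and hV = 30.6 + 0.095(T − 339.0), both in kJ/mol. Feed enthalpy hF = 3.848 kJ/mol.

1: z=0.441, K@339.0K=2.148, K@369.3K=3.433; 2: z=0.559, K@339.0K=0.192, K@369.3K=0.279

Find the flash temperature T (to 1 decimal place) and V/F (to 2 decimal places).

T = 342.4 K, V/F = 0.11

Adiabatic flash: solve Rachford–Rice at each trial T, then check hF = ψ·hV(T) + (1−ψ)·hL(T).
  T = 339.0 K: K = (2.148, 0.192), RR gives ψ = 0.059, H_out = 1.801 kJ/mol
  T = 369.3 K: K = (3.433, 0.279), RR gives ψ = 0.382, H_out = 15.164 kJ/mol
  T = 354.1 K: K = (2.741, 0.233), RR gives ψ = 0.254, H_out = 9.566 kJ/mol
  T = 346.6 K: K = (2.435, 0.212), RR gives ψ = 0.170, H_out = 6.130 kJ/mol
  T = 342.8 K: K = (2.288, 0.202), RR gives ψ = 0.119, H_out = 4.102 kJ/mol
  T = 340.9 K: K = (2.218, 0.197), RR gives ψ = 0.090, H_out = 2.990 kJ/mol
Linear interpolation between T = 340.9 (H_out = 2.990) and T = 342.8 (H_out = 4.102) on hF = 3.848 gives T ≈ 342.4 K, at which ψ = 0.11.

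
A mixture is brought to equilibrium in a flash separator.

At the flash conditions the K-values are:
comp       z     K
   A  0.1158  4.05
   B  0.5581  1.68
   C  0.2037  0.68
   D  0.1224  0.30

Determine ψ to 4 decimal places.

ψ = 0.9100

Material balance + equilibrium reduce to Σ zᵢ(Kᵢ−1)/(1+ψ(Kᵢ−1)) = 0.
Feasibility: ΣzᵢKᵢ = 1.5818, Σzᵢ/Kᵢ = 1.0684 — both > 1, two phases present.
Iterate (Newton) starting at ψ = 0.5:
  ψ = 0.5000: g = 0.21368, g' = -0.4842 → ψ = 0.9413
  ψ = 0.9413: g = -0.02184, g' = -0.7261 → ψ = 0.9112
  ψ = 0.9112: g = -0.00083, g' = -0.6727 → ψ = 0.9100
Converged at ψ = 0.9100.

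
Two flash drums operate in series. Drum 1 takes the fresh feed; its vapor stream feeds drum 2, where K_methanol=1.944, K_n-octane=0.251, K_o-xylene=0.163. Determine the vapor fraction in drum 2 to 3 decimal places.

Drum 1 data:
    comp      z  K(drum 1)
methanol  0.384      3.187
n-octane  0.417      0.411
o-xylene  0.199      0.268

Drum 1:
Rachford–Rice: g(ψ₁) = Σ zᵢ(Kᵢ−1)/(1+ψ₁(Kᵢ−1)) = 0.
Check two-phase: ΣzᵢKᵢ = 1.449 > 1 and Σzᵢ/Kᵢ = 1.878 > 1, so g(0) = 0.449 > 0 and g(1) = -0.878 < 0.
Newton iteration, ψ₁⁰ = 0.5:
  ψ₁ = 0.500: g = -0.1768, g' = -0.975 → ψ₁ = 0.319
  ψ₁ = 0.319: g = 0.0025, g' = -1.038 → ψ₁ = 0.321
Converged at ψ₁ = 0.321.
Drum-1 compositions:
  methanol: x = 0.226, y = 0.719
  n-octane: x = 0.514, y = 0.211
  o-xylene: x = 0.260, y = 0.070
Drum-2 feed = drum-1 vapor: z₂ = (0.7189, 0.2114, 0.0697).
Drum 2:
Let ψ₂ = V/F and solve Σ zᵢ(Kᵢ−1)/(1+ψ₂(Kᵢ−1)) = 0.
Feasibility: ΣzᵢKᵢ = 1.462, Σzᵢ/Kᵢ = 1.640 — both > 1, two phases present.
Iterate (Newton) starting at ψ₂ = 0.5:
  ψ₂ = 0.500: g = 0.1076, g' = -0.743 → ψ₂ = 0.645
  ψ₂ = 0.645: g = -0.0111, g' = -0.922 → ψ₂ = 0.633
Converged at ψ₂ = 0.633.
  methanol: x = 0.450, y = 0.875
  n-octane: x = 0.402, y = 0.101
  o-xylene: x = 0.148, y = 0.024

V/F (drum 2) = 0.633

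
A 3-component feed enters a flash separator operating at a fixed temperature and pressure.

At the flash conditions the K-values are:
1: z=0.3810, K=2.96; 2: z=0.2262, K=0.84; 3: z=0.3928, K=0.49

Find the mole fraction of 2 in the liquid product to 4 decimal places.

x_2 = 0.2514

Rachford–Rice: g(V/F) = Σ zᵢ(Kᵢ−1)/(1+V/F(Kᵢ−1)) = 0.
g(0) = ΣzᵢKᵢ − 1 = 0.5102 and g(1) = 1 − Σzᵢ/Kᵢ = -0.1996, so a root lies in (0, 1).
Iterate (Newton) starting at V/F = 0.5:
  V/F = 0.5000: g = 0.06892, g' = -0.5643 → V/F = 0.6221
  V/F = 0.6221: g = 0.00285, g' = -0.5235 → V/F = 0.6276
Converged at V/F = 0.6276.
Compositions from xᵢ = zᵢ/(1+V/F(Kᵢ−1)), yᵢ = Kᵢxᵢ:
  1: x = 0.1708, y = 0.5057
  2: x = 0.2514, y = 0.2112
  3: x = 0.5777, y = 0.2831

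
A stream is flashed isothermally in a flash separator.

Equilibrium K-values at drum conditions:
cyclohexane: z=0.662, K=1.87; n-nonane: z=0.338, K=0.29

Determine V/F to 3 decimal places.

Material balance + equilibrium reduce to Σ zᵢ(Kᵢ−1)/(1+V/F(Kᵢ−1)) = 0.
Check two-phase: ΣzᵢKᵢ = 1.336 > 1 and Σzᵢ/Kᵢ = 1.520 > 1, so g(0) = 0.336 > 0 and g(1) = -0.520 < 0.
Binary case is linear: z₁(K₁−1)(1+V/F(K₂−1)) + z₂(K₂−1)(1+V/F(K₁−1)) = 0
⇒ V/F = [z₁(K₁−1)+z₂(K₂−1)] / [−(K₁−1)(K₂−1)] = 0.3360/0.6177 = 0.544

V/F = 0.544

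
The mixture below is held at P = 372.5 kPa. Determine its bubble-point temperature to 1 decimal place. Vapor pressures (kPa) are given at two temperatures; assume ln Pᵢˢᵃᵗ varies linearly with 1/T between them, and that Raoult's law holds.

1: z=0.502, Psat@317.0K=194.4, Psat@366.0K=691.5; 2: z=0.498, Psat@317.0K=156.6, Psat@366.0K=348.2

T = 349.6 K

Bubble-point temperature: ΣzᵢPᵢˢᵃᵗ(T) = P. Interpolate ln Pᵢˢᵃᵗ = aᵢ + bᵢ/T.
  T = 317.0 K: ΣzᵢPᵢˢᵃᵗ = 175.58 kPa
  T = 366.0 K: ΣzᵢPᵢˢᵃᵗ = 520.54 kPa
  T = 341.5 K: ΣzᵢPᵢˢᵃᵗ = 312.30 kPa
  T = 353.8 K: ΣzᵢPᵢˢᵃᵗ = 406.64 kPa
  T = 347.6 K: ΣzᵢPᵢˢᵃᵗ = 356.68 kPa
  T = 350.7 K: ΣzᵢPᵢˢᵃᵗ = 381.03 kPa
  T = 349.1 K: ΣzᵢPᵢˢᵃᵗ = 368.30 kPa
Interpolating between 349.1 K and 350.7 K gives T ≈ 349.6 K.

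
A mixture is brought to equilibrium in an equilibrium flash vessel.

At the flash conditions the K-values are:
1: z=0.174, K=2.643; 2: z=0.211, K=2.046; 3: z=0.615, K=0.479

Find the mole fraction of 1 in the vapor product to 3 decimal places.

y_1 = 0.320

Newton–Raphson from ψ = 0.5:
  ψ = 0.500: g = -0.1314, g' = -0.546 → ψ = 0.259
  ψ = 0.259: g = 0.0035, g' = -0.597 → ψ = 0.265
Converged at ψ = 0.265.
Compositions from xᵢ = zᵢ/(1+ψ(Kᵢ−1)), yᵢ = Kᵢxᵢ:
  1: x = 0.121, y = 0.320
  2: x = 0.165, y = 0.338
  3: x = 0.714, y = 0.342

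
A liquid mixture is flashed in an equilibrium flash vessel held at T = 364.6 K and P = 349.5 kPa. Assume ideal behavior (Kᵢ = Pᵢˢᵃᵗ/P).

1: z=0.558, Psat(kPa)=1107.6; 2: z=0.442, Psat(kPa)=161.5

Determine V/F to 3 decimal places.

V/F = 0.834

Raoult's law: Kᵢ = Pᵢˢᵃᵗ/P = Pᵢˢᵃᵗ/349.5.
  K_1 = 1107.6/349.5 = 3.16910, K_2 = 161.5/349.5 = 0.46209
Material balance + equilibrium reduce to Σ zᵢ(Kᵢ−1)/(1+V/F(Kᵢ−1)) = 0.
g(0) = ΣzᵢKᵢ − 1 = 0.973 and g(1) = 1 − Σzᵢ/Kᵢ = -0.133, so a root lies in (0, 1).
Binary case is linear: z₁(K₁−1)(1+V/F(K₂−1)) + z₂(K₂−1)(1+V/F(K₁−1)) = 0
⇒ V/F = [z₁(K₁−1)+z₂(K₂−1)] / [−(K₁−1)(K₂−1)] = 0.9726/1.1668 = 0.834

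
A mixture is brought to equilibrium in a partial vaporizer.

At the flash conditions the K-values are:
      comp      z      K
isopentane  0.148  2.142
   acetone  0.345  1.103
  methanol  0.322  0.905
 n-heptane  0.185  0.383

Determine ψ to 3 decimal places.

Let ψ = V/F and solve Σ zᵢ(Kᵢ−1)/(1+ψ(Kᵢ−1)) = 0.
g(0) = ΣzᵢKᵢ − 1 = 0.060 and g(1) = 1 − Σzᵢ/Kᵢ = -0.221, so a root lies in (0, 1).
Newton–Raphson from ψ = 0.6:
  ψ = 0.600: g = -0.0799, g' = -0.252 → ψ = 0.283
  ψ = 0.283: g = -0.0074, g' = -0.220 → ψ = 0.249
Converged at ψ = 0.249.

ψ = 0.249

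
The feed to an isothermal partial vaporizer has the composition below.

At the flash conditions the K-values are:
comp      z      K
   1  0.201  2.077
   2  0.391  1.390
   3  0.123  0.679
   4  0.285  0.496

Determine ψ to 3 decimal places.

ψ = 0.601

Let ψ = V/F and solve Σ zᵢ(Kᵢ−1)/(1+ψ(Kᵢ−1)) = 0.
Check two-phase: ΣzᵢKᵢ = 1.186 > 1 and Σzᵢ/Kᵢ = 1.134 > 1, so g(0) = 0.186 > 0 and g(1) = -0.134 < 0.
Iterate (Newton) starting at ψ = 0.5:
  ψ = 0.500: g = 0.0292, g' = -0.288 → ψ = 0.602
  ψ = 0.602: g = -0.0002, g' = -0.293 → ψ = 0.601
Converged at ψ = 0.601.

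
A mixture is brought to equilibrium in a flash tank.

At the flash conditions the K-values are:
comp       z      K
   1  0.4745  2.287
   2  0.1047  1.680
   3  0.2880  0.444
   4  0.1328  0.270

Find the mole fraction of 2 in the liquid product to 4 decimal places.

x_2 = 0.0753

Material balance + equilibrium reduce to Σ zᵢ(Kᵢ−1)/(1+ψ(Kᵢ−1)) = 0.
Check two-phase: ΣzᵢKᵢ = 1.4248 > 1 and Σzᵢ/Kᵢ = 1.4103 > 1, so g(0) = 0.4248 > 0 and g(1) = -0.4103 < 0.
Newton iteration, ψ⁰ = 0.5:
  ψ = 0.5000: g = 0.05025, g' = -0.6642 → ψ = 0.5757
  ψ = 0.5757: g = -0.00076, g' = -0.6875 → ψ = 0.5746
Converged at ψ = 0.5746.
Compositions from xᵢ = zᵢ/(1+ψ(Kᵢ−1)), yᵢ = Kᵢxᵢ:
  1: x = 0.2728, y = 0.6239
  2: x = 0.0753, y = 0.1265
  3: x = 0.4232, y = 0.1879
  4: x = 0.2287, y = 0.0618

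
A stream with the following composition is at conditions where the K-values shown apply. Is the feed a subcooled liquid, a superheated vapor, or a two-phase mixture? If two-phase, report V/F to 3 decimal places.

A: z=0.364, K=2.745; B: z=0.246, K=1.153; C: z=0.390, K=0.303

two-phase, V/F = 0.443

ΣzᵢKᵢ = 1.401; Σzᵢ/Kᵢ = 1.633.
Both exceed 1, so a two-phase solution exists.
Material balance + equilibrium reduce to Σ zᵢ(Kᵢ−1)/(1+ψ(Kᵢ−1)) = 0.
Iterate (Newton) starting at ψ = 0.46:
  ψ = 0.460: g = -0.0126, g' = -0.757 → ψ = 0.443
Converged at ψ = 0.443.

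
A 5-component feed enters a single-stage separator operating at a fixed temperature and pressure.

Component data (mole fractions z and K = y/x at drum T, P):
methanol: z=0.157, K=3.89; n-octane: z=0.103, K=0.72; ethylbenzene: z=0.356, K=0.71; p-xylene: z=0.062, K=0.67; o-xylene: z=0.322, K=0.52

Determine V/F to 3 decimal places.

V/F = 0.138

Iterate (Newton) starting at V/F = 0.5:
  V/F = 0.500: g = -0.1966, g' = -0.409 → V/F = 0.020
  V/F = 0.020: g = 0.1197, g' = -1.294 → V/F = 0.112
  V/F = 0.112: g = 0.0215, g' = -0.878 → V/F = 0.137
  V/F = 0.137: g = 0.0009, g' = -0.807 → V/F = 0.138
Converged at V/F = 0.138.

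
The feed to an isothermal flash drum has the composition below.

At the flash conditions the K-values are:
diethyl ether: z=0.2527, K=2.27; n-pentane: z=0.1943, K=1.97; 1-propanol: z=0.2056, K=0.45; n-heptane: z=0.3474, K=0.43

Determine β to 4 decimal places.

Let β = V/F and solve Σ zᵢ(Kᵢ−1)/(1+β(Kᵢ−1)) = 0.
g(0) = ΣzᵢKᵢ − 1 = 0.1983 and g(1) = 1 − Σzᵢ/Kᵢ = -0.4747, so a root lies in (0, 1).
Newton iteration, β⁰ = 0.5:
  β = 0.5000: g = -0.10972, g' = -0.5745 → β = 0.3090
  β = 0.3090: g = -0.00110, g' = -0.5750 → β = 0.3071
Converged at β = 0.3071.

β = 0.3071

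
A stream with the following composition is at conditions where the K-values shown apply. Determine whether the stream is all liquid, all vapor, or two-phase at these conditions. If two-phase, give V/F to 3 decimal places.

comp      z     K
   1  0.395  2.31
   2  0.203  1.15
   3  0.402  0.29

ΣzᵢKᵢ = 1.262; Σzᵢ/Kᵢ = 1.734.
Both exceed 1, so a two-phase solution exists.
Material balance + equilibrium reduce to Σ zᵢ(Kᵢ−1)/(1+ψ(Kᵢ−1)) = 0.
Newton–Raphson from ψ = 0.35:
  ψ = 0.350: g = 0.0039, g' = -0.682 → ψ = 0.356
Converged at ψ = 0.356.

two-phase, V/F = 0.356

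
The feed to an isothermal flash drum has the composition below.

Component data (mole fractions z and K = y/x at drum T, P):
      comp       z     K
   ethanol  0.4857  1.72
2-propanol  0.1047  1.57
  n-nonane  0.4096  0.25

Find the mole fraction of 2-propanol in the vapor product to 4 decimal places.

y_2-propanol = 0.1479

Rachford–Rice: g(ψ) = Σ zᵢ(Kᵢ−1)/(1+ψ(Kᵢ−1)) = 0.
g(0) = ΣzᵢKᵢ − 1 = 0.1022 and g(1) = 1 − Σzᵢ/Kᵢ = -0.9875, so a root lies in (0, 1).
Newton–Raphson from ψ = 0.5:
  ψ = 0.5000: g = -0.18794, g' = -0.7466 → ψ = 0.2483
  ψ = 0.2483: g = -0.02853, g' = -0.5552 → ψ = 0.1969
  ψ = 0.1969: g = -0.00047, g' = -0.5378 → ψ = 0.1960
Converged at ψ = 0.1960.
Compositions from xᵢ = zᵢ/(1+ψ(Kᵢ−1)), yᵢ = Kᵢxᵢ:
  ethanol: x = 0.4256, y = 0.7321
  2-propanol: x = 0.0942, y = 0.1479
  n-nonane: x = 0.4802, y = 0.1200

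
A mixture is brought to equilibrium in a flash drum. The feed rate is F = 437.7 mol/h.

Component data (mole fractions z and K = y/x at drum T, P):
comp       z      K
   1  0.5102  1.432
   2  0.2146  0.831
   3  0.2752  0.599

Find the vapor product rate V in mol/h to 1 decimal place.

Iterate (Newton) starting at V/F = 0.37:
  V/F = 0.3700: g = 0.02176, g' = -0.1388 → V/F = 0.5268
  V/F = 0.5268: g = -0.00018, g' = -0.1417 → V/F = 0.5256
Converged at V/F = 0.5256.
Then V = V/F·F = 0.5256·437.7 = 230.0 mol/h and L = F − V = 207.7 mol/h.

V = 230.0 mol/h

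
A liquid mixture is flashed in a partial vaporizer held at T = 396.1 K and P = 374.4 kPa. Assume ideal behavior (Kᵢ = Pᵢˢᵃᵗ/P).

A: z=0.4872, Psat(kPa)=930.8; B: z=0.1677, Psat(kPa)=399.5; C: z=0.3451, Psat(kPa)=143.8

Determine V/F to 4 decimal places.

V/F = 0.6878

Raoult's law: Kᵢ = Pᵢˢᵃᵗ/P = Pᵢˢᵃᵗ/374.4.
  K_A = 930.8/374.4 = 2.486111, K_B = 399.5/374.4 = 1.067041, K_C = 143.8/374.4 = 0.384081
Rachford–Rice: g(V/F) = Σ zᵢ(Kᵢ−1)/(1+V/F(Kᵢ−1)) = 0.
Check two-phase: ΣzᵢKᵢ = 1.5227 > 1 and Σzᵢ/Kᵢ = 1.2516 > 1, so g(0) = 0.5227 > 0 and g(1) = -0.2516 < 0.
Iterate (Newton) starting at V/F = 0.33:
  V/F = 0.3300: g = 0.23002, g' = -0.6913 → V/F = 0.6627
  V/F = 0.6627: g = 0.01639, g' = -0.6476 → V/F = 0.6880
  V/F = 0.6880: g = -0.00013, g' = -0.6580 → V/F = 0.6878
Converged at V/F = 0.6878.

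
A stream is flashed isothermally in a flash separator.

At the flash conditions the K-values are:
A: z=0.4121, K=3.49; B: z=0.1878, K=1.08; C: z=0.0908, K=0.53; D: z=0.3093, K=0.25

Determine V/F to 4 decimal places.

V/F = 0.5450

Rachford–Rice: g(V/F) = Σ zᵢ(Kᵢ−1)/(1+V/F(Kᵢ−1)) = 0.
Check two-phase: ΣzᵢKᵢ = 1.7665 > 1 and Σzᵢ/Kᵢ = 1.7005 > 1, so g(0) = 0.7665 > 0 and g(1) = -0.7005 < 0.
Newton iteration, V/F⁰ = 0.5:
  V/F = 0.5000: g = 0.04457, g' = -0.9877 → V/F = 0.5451
  V/F = 0.5451: g = -0.00010, g' = -0.9950 → V/F = 0.5450
Converged at V/F = 0.5450.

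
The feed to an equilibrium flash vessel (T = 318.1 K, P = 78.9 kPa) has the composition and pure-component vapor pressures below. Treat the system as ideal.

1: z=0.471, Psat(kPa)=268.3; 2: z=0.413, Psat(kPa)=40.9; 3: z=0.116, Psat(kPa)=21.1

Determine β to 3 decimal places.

Raoult's law: Kᵢ = Pᵢˢᵃᵗ/P = Pᵢˢᵃᵗ/78.9.
  K_1 = 268.3/78.9 = 3.40051, K_2 = 40.9/78.9 = 0.51838, K_3 = 21.1/78.9 = 0.26743
Material balance + equilibrium reduce to Σ zᵢ(Kᵢ−1)/(1+β(Kᵢ−1)) = 0.
g(0) = ΣzᵢKᵢ − 1 = 0.847 and g(1) = 1 − Σzᵢ/Kᵢ = -0.369, so a root lies in (0, 1).
Iterate (Newton) starting at β = 0.5:
  β = 0.500: g = 0.1178, g' = -0.882 → β = 0.634
  β = 0.634: g = 0.0037, g' = -0.842 → β = 0.638
Converged at β = 0.638.

β = 0.638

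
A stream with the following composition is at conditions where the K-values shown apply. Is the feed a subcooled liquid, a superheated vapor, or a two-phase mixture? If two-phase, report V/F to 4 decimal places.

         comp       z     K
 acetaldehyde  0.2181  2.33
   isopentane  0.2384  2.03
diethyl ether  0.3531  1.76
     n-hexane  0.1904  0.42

superheated vapor

ΣzᵢKᵢ = 1.6935; Σzᵢ/Kᵢ = 0.8650.
Since Σzᵢ/Kᵢ < 1 the mixture is above its dew point — single vapor phase.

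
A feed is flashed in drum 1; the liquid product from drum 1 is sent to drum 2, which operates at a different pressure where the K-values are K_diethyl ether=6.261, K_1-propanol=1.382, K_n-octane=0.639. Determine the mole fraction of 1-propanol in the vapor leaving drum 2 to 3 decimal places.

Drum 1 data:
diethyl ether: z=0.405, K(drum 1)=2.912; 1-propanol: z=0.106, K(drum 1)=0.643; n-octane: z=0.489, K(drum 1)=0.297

Drum 1:
Rachford–Rice: g(ψ₁) = Σ zᵢ(Kᵢ−1)/(1+ψ₁(Kᵢ−1)) = 0.
Feasibility: ΣzᵢKᵢ = 1.393, Σzᵢ/Kᵢ = 1.950 — both > 1, two phases present.
Newton–Raphson from ψ₁ = 0.5:
  ψ₁ = 0.500: g = -0.1803, g' = -0.982 → ψ₁ = 0.316
  ψ₁ = 0.316: g = -0.0022, g' = -0.992 → ψ₁ = 0.314
Converged at ψ₁ = 0.314.
Drum-1 compositions:
  diethyl ether: x = 0.253, y = 0.737
  1-propanol: x = 0.119, y = 0.077
  n-octane: x = 0.628, y = 0.186
Drum-2 feed = drum-1 liquid: z₂ = (0.2530, 0.1194, 0.6276).
Drum 2:
Material balance + equilibrium reduce to Σ zᵢ(Kᵢ−1)/(1+ψ₂(Kᵢ−1)) = 0.
Check two-phase: ΣzᵢKᵢ = 2.150 > 1 and Σzᵢ/Kᵢ = 1.109 > 1, so g(0) = 1.150 > 0 and g(1) = -0.109 < 0.
Iterate (Newton) starting at ψ₂ = 0.5:
  ψ₂ = 0.500: g = 0.1285, g' = -0.665 → ψ₂ = 0.693
  ψ₂ = 0.693: g = 0.0204, g' = -0.481 → ψ₂ = 0.736
  ψ₂ = 0.736: g = 0.0005, g' = -0.458 → ψ₂ = 0.737
Converged at ψ₂ = 0.737.
  diethyl ether: x = 0.052, y = 0.325
  1-propanol: x = 0.093, y = 0.129
  n-octane: x = 0.855, y = 0.546

y_1-propanol (drum 2) = 0.129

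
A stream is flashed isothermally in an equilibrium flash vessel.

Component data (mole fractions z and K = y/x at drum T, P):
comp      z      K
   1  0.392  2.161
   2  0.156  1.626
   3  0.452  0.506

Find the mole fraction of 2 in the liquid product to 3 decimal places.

Newton iteration, ψ⁰ = 0.65:
  ψ = 0.650: g = -0.0001, g' = -0.442 → ψ = 0.650
Converged at ψ = 0.650.
Compositions from xᵢ = zᵢ/(1+ψ(Kᵢ−1)), yᵢ = Kᵢxᵢ:
  1: x = 0.223, y = 0.483
  2: x = 0.111, y = 0.180
  3: x = 0.666, y = 0.337

x_2 = 0.111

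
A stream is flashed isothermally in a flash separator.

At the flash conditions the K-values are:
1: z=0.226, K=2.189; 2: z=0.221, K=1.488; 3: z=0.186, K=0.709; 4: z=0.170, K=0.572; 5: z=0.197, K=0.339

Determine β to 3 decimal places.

Let β = V/F and solve Σ zᵢ(Kᵢ−1)/(1+β(Kᵢ−1)) = 0.
Feasibility: ΣzᵢKᵢ = 1.119, Σzᵢ/Kᵢ = 1.392 — both > 1, two phases present.
Newton–Raphson from β = 0.69:
  β = 0.690: g = -0.1821, g' = -0.504 → β = 0.329
  β = 0.329: g = -0.0248, g' = -0.406 → β = 0.268
Converged at β = 0.268.

β = 0.268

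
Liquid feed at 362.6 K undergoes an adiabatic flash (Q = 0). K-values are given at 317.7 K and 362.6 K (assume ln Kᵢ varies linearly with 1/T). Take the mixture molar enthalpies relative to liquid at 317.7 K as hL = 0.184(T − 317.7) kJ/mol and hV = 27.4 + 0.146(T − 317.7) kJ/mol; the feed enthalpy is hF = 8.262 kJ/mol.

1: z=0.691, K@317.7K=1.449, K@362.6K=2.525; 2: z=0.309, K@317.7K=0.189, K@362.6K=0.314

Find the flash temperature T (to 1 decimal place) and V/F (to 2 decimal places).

Adiabatic flash: solve Rachford–Rice at each trial T, then check hF = ψ·hV(T) + (1−ψ)·hL(T).
  T = 317.7 K: K = (1.449, 0.189), RR gives ψ = 0.164, H_out = 4.489 kJ/mol
  T = 362.6 K: K = (2.525, 0.314), RR gives ψ = 0.805, H_out = 28.937 kJ/mol
  T = 340.1 K: K = (1.947, 0.248), RR gives ψ = 0.592, H_out = 19.840 kJ/mol
  T = 328.9 K: K = (1.688, 0.217), RR gives ψ = 0.434, H_out = 13.762 kJ/mol
  T = 323.3 K: K = (1.566, 0.203), RR gives ψ = 0.321, H_out = 9.758 kJ/mol
  T = 320.5 K: K = (1.507, 0.196), RR gives ψ = 0.250, H_out = 7.332 kJ/mol
  T = 321.9 K: K = (1.536, 0.199), RR gives ψ = 0.287, H_out = 8.589 kJ/mol
Linear interpolation between T = 320.5 (H_out = 7.332) and T = 321.9 (H_out = 8.589) on hF = 8.262 gives T ≈ 321.5 K, at which ψ = 0.28.

T = 321.5 K, V/F = 0.28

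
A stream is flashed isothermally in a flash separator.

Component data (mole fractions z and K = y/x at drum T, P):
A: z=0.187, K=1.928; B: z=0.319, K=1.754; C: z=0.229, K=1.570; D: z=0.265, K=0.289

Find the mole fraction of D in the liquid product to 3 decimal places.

x_D = 0.508

Rachford–Rice: g(V/F) = Σ zᵢ(Kᵢ−1)/(1+V/F(Kᵢ−1)) = 0.
Check two-phase: ΣzᵢKᵢ = 1.356 > 1 and Σzᵢ/Kᵢ = 1.342 > 1, so g(0) = 0.356 > 0 and g(1) = -0.342 < 0.
Iterate (Newton) starting at V/F = 0.52:
  V/F = 0.520: g = 0.0916, g' = -0.548 → V/F = 0.687
  V/F = 0.687: g = -0.0101, g' = -0.689 → V/F = 0.672
Converged at V/F = 0.672.
Compositions from xᵢ = zᵢ/(1+V/F(Kᵢ−1)), yᵢ = Kᵢxᵢ:
  A: x = 0.115, y = 0.222
  B: x = 0.212, y = 0.371
  C: x = 0.166, y = 0.260
  D: x = 0.508, y = 0.147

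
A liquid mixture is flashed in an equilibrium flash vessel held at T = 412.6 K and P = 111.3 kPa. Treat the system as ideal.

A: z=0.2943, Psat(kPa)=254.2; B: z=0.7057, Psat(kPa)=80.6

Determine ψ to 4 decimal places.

ψ = 0.5173

Raoult's law: Kᵢ = Pᵢˢᵃᵗ/P = Pᵢˢᵃᵗ/111.3.
  K_A = 254.2/111.3 = 2.283917, K_B = 80.6/111.3 = 0.724169
Rachford–Rice: g(ψ) = Σ zᵢ(Kᵢ−1)/(1+ψ(Kᵢ−1)) = 0.
Check two-phase: ΣzᵢKᵢ = 1.1832 > 1 and Σzᵢ/Kᵢ = 1.1034 > 1, so g(0) = 0.1832 > 0 and g(1) = -0.1034 < 0.
Binary case is linear: z₁(K₁−1)(1+ψ(K₂−1)) + z₂(K₂−1)(1+ψ(K₁−1)) = 0
⇒ ψ = [z₁(K₁−1)+z₂(K₂−1)] / [−(K₁−1)(K₂−1)] = 0.18320/0.35414 = 0.5173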